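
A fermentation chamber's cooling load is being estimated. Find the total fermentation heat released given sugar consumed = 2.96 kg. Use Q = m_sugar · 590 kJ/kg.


Q = 2.96 · 590

1746.4000 kJ


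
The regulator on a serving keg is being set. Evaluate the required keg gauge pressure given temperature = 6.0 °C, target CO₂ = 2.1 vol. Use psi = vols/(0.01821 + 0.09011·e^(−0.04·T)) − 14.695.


psi = 2.1/(0.01821 + 0.09011·e^(−0.04·6.0)) − 14.695

8.8759 psi


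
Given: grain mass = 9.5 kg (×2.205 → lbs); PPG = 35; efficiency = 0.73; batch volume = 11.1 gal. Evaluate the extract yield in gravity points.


points = lbs × PPG × eff / vol
lbs = 9.5 × 2.205 = 20.9475
points = 20.9475 × 35 × 0.73 / 11.1

48.2170 points


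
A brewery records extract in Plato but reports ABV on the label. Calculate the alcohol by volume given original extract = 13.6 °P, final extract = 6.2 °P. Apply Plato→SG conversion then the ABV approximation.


SG = 259/(259 − P);  ABV = (OG − FG)·131.25
OG = 259/(259 − 13.6) = 1.0554
FG = 259/(259 − 6.2) = 1.0245
ABV = (1.0554 − 1.0245)·131.25

4.0549 % ABV


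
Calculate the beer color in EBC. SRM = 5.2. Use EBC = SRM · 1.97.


EBC = 5.2 · 1.97

10.2440 EBC


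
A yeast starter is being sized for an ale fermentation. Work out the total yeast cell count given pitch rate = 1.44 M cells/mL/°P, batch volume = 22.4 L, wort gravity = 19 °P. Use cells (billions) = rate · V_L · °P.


cells = 1.44 · 22.4 · 19

612.8640 billion cells


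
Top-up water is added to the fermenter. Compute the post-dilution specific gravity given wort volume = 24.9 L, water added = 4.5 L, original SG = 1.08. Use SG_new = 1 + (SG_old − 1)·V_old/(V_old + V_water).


pts = (1.08 − 1)·1000·24.9/(24.9 + 4.5) = 67.7551
SG_new = 1 + 67.7551/1000

1.0678


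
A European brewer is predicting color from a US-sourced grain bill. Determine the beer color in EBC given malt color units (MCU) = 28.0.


SRM = 1.4922·MCU^0.6859;  EBC = SRM·1.97
SRM = 1.4922·28.0^0.6859 = 14.6701
EBC = 14.6701·1.97

28.9001 EBC


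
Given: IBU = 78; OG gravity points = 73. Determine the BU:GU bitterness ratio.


BU:GU = IBU / OG_points
BU:GU = 78 / 73

1.0685


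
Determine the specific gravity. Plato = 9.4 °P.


SG = 259/(259 − P)
SG = 259/(259 − 9.4)

1.0377


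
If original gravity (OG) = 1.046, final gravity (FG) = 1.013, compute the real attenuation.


AA = (OG−FG)/(OG−1)·100;  RA = AA·0.8192
AA = (1.046 − 1.013)/(1.046 − 1)·100 = 71.7391
RA = 71.7391·0.8192

58.7687 %


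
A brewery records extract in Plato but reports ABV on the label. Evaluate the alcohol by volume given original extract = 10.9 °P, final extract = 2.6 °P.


SG = 259/(259 − P);  ABV = (OG − FG)·131.25
OG = 259/(259 − 10.9) = 1.0439
FG = 259/(259 − 2.6) = 1.0101
ABV = (1.0439 − 1.0101)·131.25

4.4354 % ABV


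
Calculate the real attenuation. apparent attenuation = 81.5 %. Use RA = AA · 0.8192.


RA = 81.5 · 0.8192

66.7648 %


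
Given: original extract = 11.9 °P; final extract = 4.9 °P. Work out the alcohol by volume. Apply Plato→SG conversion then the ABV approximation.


SG = 259/(259 − P);  ABV = (OG − FG)·131.25
OG = 259/(259 − 11.9) = 1.0482
FG = 259/(259 − 4.9) = 1.0193
ABV = (1.0482 − 1.0193)·131.25

3.7898 % ABV


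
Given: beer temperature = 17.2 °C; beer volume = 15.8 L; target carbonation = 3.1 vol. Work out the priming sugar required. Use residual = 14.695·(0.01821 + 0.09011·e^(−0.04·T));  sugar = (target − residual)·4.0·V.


residual = 14.695·(0.01821 + 0.09011·e^(−0.04·17.2)) = 0.9331
sugar = (3.1 − 0.9331)·4.0·15.8

136.9483 g


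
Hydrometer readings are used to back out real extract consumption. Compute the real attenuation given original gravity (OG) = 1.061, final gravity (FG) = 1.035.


AA = (OG−FG)/(OG−1)·100;  RA = AA·0.8192
AA = (1.061 − 1.035)/(1.061 − 1)·100 = 42.6230
RA = 42.6230·0.8192

34.9167 %


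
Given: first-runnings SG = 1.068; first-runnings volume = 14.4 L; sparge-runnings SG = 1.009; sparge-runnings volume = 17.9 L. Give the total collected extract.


total = Σ (SG_i − 1)·1000·V_i
first = (1.068 − 1)·1000·14.4 = 979.2000
sparge = (1.009 − 1)·1000·17.9 = 161.1000
total = 979.2000 + 161.1000

1140.3000 gravity·L


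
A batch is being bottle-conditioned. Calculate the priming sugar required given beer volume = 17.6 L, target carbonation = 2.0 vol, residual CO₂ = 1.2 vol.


sugar = (target − residual)·4.0·V
sugar = (2.0 − 1.2)·4.0·17.6

56.3200 g


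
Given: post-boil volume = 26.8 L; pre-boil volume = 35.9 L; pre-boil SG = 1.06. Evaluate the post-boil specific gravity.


SG_post = 1 + (SG_pre − 1)·V_pre/V_post
pts_pre = (1.06 − 1)·1000 = 60.0000
pts_post = 60.0000·35.9/26.8 = 80.3731
SG_post = 1 + 80.3731/1000

1.0804


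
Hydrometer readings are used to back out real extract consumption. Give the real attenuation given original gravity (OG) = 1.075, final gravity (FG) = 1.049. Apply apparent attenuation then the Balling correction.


AA = (OG−FG)/(OG−1)·100;  RA = AA·0.8192
AA = (1.075 − 1.049)/(1.075 − 1)·100 = 34.6667
RA = 34.6667·0.8192

28.3989 %


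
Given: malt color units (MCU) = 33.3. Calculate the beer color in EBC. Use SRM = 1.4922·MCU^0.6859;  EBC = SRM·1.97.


SRM = 1.4922·33.3^0.6859 = 16.5223
EBC = 16.5223·1.97

32.5490 EBC


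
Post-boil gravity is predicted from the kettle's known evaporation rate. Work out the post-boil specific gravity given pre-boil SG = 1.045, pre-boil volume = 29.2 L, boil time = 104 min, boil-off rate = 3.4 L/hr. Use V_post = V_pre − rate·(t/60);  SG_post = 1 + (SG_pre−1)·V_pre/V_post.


V_post = 29.2 − 3.4·(104/60) = 23.3067
SG_post = 1 + (1.045 − 1)·29.2/23.3067

1.0564


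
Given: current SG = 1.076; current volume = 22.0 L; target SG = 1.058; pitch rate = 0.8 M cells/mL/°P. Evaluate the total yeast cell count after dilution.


V_w = V·((SG_c−1)/(SG_t−1)−1);  °P = 259 − 259/SG_t;  cells = rate·(V+V_w)·°P
V_w = 22.0·((1.076−1)/(1.058−1)−1) = 6.8276
V_final = 22.0 + 6.8276 = 28.8276
°P = 259 − 259/1.058 = 14.1985
cells = 0.8·28.8276·14.1985

327.4465 billion cells


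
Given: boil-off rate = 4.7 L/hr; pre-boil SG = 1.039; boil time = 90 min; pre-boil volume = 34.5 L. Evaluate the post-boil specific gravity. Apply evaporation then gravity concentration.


V_post = V_pre − rate·(t/60);  SG_post = 1 + (SG_pre−1)·V_pre/V_post
V_post = 34.5 − 4.7·(90/60) = 27.4500
SG_post = 1 + (1.039 − 1)·34.5/27.4500

1.0490


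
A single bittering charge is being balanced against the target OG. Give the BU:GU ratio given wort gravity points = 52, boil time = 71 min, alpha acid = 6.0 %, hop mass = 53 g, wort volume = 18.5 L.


U = 1.65·0.000125^(GP/1000)·(1−e^(−0.04t))/4.15;  IBU = (α/100)·m·U·1000/V;  BU:GU = IBU/GP
U = 1.65·0.000125^(52/1000)·(1−e^(−0.04·71))/4.15 = 0.2346
IBU = (6.0/100)·53·0.2346·1000/18.5 = 40.3260
BU:GU = 40.3260/52

0.7755


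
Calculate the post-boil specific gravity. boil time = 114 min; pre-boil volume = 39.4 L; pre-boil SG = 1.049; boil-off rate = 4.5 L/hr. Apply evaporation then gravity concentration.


V_post = V_pre − rate·(t/60);  SG_post = 1 + (SG_pre−1)·V_pre/V_post
V_post = 39.4 − 4.5·(114/60) = 30.8500
SG_post = 1 + (1.049 − 1)·39.4/30.8500

1.0626


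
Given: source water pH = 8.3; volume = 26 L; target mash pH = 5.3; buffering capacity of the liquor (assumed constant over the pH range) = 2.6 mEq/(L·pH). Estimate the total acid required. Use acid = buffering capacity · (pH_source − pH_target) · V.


acid = 2.6 · (8.3 − 5.3) · 26

202.8000 mEq


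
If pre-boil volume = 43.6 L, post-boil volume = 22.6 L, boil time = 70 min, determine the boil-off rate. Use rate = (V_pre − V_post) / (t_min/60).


rate = (43.6 − 22.6) / (70/60)

18.0000 L/hr


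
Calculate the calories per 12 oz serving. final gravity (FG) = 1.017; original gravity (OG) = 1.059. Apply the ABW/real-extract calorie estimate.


ABW = (OG−FG)·131.25·0.79/FG;  °P = 259 − 259/SG (for OG→OE and FG→AE);  RE = 0.1808·OE + 0.8192·AE;  Cal = (6.9·ABW + 4·(RE−0.1))·FG·3.55
ABW = (1.059 − 1.017)·131.25·0.79/1.017 = 4.2821
OE = 259 − 259/1.059 = 14.4297 °P
AE = 259 − 259/1.017 = 4.3294 °P
RE = 0.1808·14.4297 + 0.8192·4.3294 = 6.1555 °P
Cal = (6.9·4.2821 + 4·(6.1555−0.1))·1.017·3.55

194.1229 kcal


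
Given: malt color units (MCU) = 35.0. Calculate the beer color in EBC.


SRM = 1.4922·MCU^0.6859;  EBC = SRM·1.97
SRM = 1.4922·35.0^0.6859 = 17.0963
EBC = 17.0963·1.97

33.6798 EBC


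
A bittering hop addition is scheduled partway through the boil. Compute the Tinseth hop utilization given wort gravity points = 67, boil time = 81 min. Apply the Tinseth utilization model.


U = 1.65·0.000125^(GP/1000) · (1 − e^(−0.04·t))/4.15
bigness = 1.65·0.000125^(67/1000) = 0.9036
boil_factor = (1 − e^(−0.04·81))/4.15 = 0.2315
U = 0.9036 · 0.2315

0.2092


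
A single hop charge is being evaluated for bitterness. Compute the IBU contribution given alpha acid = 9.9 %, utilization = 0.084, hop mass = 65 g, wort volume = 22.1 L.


IBU = (α/100)·mass·U·1000 / V
IBU = (9.9/100)·65·0.084·1000 / 22.1

24.4588 IBU


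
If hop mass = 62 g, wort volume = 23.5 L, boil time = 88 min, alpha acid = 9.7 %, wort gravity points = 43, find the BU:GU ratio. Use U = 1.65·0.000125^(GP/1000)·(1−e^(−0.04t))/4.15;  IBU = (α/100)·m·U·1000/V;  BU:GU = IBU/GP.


U = 1.65·0.000125^(43/1000)·(1−e^(−0.04·88))/4.15 = 0.2622
IBU = (9.7/100)·62·0.2622·1000/23.5 = 67.0887
BU:GU = 67.0887/43

1.5602


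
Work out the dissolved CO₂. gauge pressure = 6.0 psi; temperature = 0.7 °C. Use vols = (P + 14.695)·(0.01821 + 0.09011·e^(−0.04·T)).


vols = (6.0 + 14.695)·(0.01821 + 0.09011·e^(−0.04·0.7))

2.1902 volumes


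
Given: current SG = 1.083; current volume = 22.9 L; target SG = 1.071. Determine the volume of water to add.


V_water = V·((SG_curr − 1)/(SG_target − 1) − 1)
V_water = 22.9·((1.083 − 1)/(1.071 − 1) − 1)

3.8704 L


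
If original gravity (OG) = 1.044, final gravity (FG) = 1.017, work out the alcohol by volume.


ABV = (OG − FG) · 131.25
ABV = (1.044 − 1.017) · 131.25

3.5438 % ABV


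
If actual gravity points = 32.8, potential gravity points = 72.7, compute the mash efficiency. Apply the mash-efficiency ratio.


efficiency = actual / potential × 100
efficiency = 32.8 / 72.7 × 100

45.1169 %


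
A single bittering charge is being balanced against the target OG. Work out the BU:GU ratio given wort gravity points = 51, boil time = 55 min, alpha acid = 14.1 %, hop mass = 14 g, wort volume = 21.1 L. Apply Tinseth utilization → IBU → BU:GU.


U = 1.65·0.000125^(GP/1000)·(1−e^(−0.04t))/4.15;  IBU = (α/100)·m·U·1000/V;  BU:GU = IBU/GP
U = 1.65·0.000125^(51/1000)·(1−e^(−0.04·55))/4.15 = 0.2236
IBU = (14.1/100)·14·0.2236·1000/21.1 = 20.9142
BU:GU = 20.9142/51

0.4101


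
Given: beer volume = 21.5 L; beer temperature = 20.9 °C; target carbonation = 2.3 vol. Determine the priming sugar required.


residual = 14.695·(0.01821 + 0.09011·e^(−0.04·T));  sugar = (target − residual)·4.0·V
residual = 14.695·(0.01821 + 0.09011·e^(−0.04·20.9)) = 0.8415
sugar = (2.3 − 0.8415)·4.0·21.5

125.4272 g


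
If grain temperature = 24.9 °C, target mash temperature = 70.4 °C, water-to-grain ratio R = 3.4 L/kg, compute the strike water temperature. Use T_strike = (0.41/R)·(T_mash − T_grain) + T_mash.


T_strike = (0.41/3.4)·(70.4 − 24.9) + 70.4

75.8868 °C


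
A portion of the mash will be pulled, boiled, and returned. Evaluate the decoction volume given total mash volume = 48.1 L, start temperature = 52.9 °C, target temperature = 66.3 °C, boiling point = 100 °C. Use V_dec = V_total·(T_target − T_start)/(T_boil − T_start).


V_dec = 48.1·(66.3 − 52.9)/(100 − 52.9)

13.6845 L


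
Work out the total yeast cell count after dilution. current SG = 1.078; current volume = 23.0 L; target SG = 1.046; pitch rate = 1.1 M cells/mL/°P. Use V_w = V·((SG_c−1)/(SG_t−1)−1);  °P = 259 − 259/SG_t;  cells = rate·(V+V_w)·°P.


V_w = 23.0·((1.078−1)/(1.046−1)−1) = 16.0000
V_final = 23.0 + 16.0000 = 39.0000
°P = 259 − 259/1.046 = 11.3901
cells = 1.1·39.0000·11.3901

488.6335 billion cells


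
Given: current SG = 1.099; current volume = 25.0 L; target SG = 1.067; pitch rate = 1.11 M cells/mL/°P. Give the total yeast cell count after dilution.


V_w = V·((SG_c−1)/(SG_t−1)−1);  °P = 259 − 259/SG_t;  cells = rate·(V+V_w)·°P
V_w = 25.0·((1.099−1)/(1.067−1)−1) = 11.9403
V_final = 25.0 + 11.9403 = 36.9403
°P = 259 − 259/1.067 = 16.2634
cells = 1.11·36.9403·16.2634

666.8582 billion cells


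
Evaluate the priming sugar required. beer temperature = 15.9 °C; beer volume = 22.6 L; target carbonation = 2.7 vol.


residual = 14.695·(0.01821 + 0.09011·e^(−0.04·T));  sugar = (target − residual)·4.0·V
residual = 14.695·(0.01821 + 0.09011·e^(−0.04·15.9)) = 0.9686
sugar = (2.7 − 0.9686)·4.0·22.6

156.5170 g


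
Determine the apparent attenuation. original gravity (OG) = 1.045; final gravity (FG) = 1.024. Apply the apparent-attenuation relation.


AA = (OG − FG)/(OG − 1) · 100
AA = (1.045 − 1.024)/(1.045 − 1) · 100

46.6667 %


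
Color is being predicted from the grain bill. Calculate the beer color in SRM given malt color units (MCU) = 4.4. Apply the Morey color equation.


SRM = 1.4922 · MCU^0.6859
SRM = 1.4922 · 4.4^0.6859

4.1226 SRM


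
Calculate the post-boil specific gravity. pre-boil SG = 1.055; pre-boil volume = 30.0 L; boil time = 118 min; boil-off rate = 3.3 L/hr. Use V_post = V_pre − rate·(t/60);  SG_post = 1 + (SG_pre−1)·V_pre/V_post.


V_post = 30.0 − 3.3·(118/60) = 23.5100
SG_post = 1 + (1.055 − 1)·30.0/23.5100

1.0702


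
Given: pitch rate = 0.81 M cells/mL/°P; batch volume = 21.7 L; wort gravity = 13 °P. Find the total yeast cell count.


cells (billions) = rate · V_L · °P
cells = 0.81 · 21.7 · 13

228.5010 billion cells


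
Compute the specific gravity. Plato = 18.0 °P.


SG = 259/(259 − P)
SG = 259/(259 − 18.0)

1.0747


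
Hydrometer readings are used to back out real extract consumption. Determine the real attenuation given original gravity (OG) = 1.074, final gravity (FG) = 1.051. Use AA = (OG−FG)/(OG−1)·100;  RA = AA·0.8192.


AA = (1.074 − 1.051)/(1.074 − 1)·100 = 31.0811
RA = 31.0811·0.8192

25.4616 %


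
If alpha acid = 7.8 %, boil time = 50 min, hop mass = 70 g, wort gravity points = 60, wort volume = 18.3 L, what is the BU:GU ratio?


U = 1.65·0.000125^(GP/1000)·(1−e^(−0.04t))/4.15;  IBU = (α/100)·m·U·1000/V;  BU:GU = IBU/GP
U = 1.65·0.000125^(60/1000)·(1−e^(−0.04·50))/4.15 = 0.2005
IBU = (7.8/100)·70·0.2005·1000/18.3 = 59.8191
BU:GU = 59.8191/60

0.9970


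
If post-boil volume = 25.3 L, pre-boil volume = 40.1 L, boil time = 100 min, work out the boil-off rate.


rate = (V_pre − V_post) / (t_min/60)
rate = (40.1 − 25.3) / (100/60)

8.8800 L/hr


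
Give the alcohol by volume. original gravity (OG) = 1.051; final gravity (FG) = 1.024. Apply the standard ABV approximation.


ABV = (OG − FG) · 131.25
ABV = (1.051 − 1.024) · 131.25

3.5437 % ABV


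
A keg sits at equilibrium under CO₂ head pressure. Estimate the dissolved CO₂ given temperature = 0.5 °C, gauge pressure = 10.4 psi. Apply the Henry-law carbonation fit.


vols = (P + 14.695)·(0.01821 + 0.09011·e^(−0.04·T))
vols = (10.4 + 14.695)·(0.01821 + 0.09011·e^(−0.04·0.5))

2.6735 volumes


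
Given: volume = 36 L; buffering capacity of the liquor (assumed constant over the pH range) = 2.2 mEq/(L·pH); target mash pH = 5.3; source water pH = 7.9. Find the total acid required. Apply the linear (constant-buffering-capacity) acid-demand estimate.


acid = buffering capacity · (pH_source − pH_target) · V
acid = 2.2 · (7.9 − 5.3) · 36

205.9200 mEq


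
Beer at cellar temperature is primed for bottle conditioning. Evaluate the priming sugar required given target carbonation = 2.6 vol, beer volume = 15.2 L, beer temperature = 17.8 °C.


residual = 14.695·(0.01821 + 0.09011·e^(−0.04·T));  sugar = (target − residual)·4.0·V
residual = 14.695·(0.01821 + 0.09011·e^(−0.04·17.8)) = 0.9173
sugar = (2.6 − 0.9173)·4.0·15.2

102.3073 g


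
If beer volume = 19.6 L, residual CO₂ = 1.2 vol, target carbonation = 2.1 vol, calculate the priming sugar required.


sugar = (target − residual)·4.0·V
sugar = (2.1 − 1.2)·4.0·19.6

70.5600 g


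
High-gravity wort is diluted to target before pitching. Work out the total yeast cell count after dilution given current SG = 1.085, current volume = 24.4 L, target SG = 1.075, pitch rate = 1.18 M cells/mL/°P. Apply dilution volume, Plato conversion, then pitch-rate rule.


V_w = V·((SG_c−1)/(SG_t−1)−1);  °P = 259 − 259/SG_t;  cells = rate·(V+V_w)·°P
V_w = 24.4·((1.085−1)/(1.075−1)−1) = 3.2533
V_final = 24.4 + 3.2533 = 27.6533
°P = 259 − 259/1.075 = 18.0698
cells = 1.18·27.6533·18.0698

589.6334 billion cells


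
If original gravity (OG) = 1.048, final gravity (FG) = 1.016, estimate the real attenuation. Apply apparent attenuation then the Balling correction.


AA = (OG−FG)/(OG−1)·100;  RA = AA·0.8192
AA = (1.048 − 1.016)/(1.048 − 1)·100 = 66.6667
RA = 66.6667·0.8192

54.6133 %


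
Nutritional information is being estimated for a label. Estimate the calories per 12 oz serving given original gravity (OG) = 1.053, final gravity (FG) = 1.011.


ABW = (OG−FG)·131.25·0.79/FG;  °P = 259 − 259/SG (for OG→OE and FG→AE);  RE = 0.1808·OE + 0.8192·AE;  Cal = (6.9·ABW + 4·(RE−0.1))·FG·3.55
ABW = (1.053 − 1.011)·131.25·0.79/1.011 = 4.3075
OE = 259 − 259/1.053 = 13.0361 °P
AE = 259 − 259/1.011 = 2.8180 °P
RE = 0.1808·13.0361 + 0.8192·2.8180 = 4.6654 °P
Cal = (6.9·4.3075 + 4·(4.6654−0.1))·1.011·3.55

172.2149 kcal


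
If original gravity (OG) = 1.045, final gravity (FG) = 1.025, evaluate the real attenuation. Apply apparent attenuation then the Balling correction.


AA = (OG−FG)/(OG−1)·100;  RA = AA·0.8192
AA = (1.045 − 1.025)/(1.045 − 1)·100 = 44.4444
RA = 44.4444·0.8192

36.4089 %


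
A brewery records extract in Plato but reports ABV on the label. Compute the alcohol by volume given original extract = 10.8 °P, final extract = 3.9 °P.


SG = 259/(259 − P);  ABV = (OG − FG)·131.25
OG = 259/(259 − 10.8) = 1.0435
FG = 259/(259 − 3.9) = 1.0153
ABV = (1.0435 − 1.0153)·131.25

3.7046 % ABV


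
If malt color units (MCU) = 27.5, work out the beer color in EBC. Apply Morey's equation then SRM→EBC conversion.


SRM = 1.4922·MCU^0.6859;  EBC = SRM·1.97
SRM = 1.4922·27.5^0.6859 = 14.4899
EBC = 14.4899·1.97

28.5451 EBC


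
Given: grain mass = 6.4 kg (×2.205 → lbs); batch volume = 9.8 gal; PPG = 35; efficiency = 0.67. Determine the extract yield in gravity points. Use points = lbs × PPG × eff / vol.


lbs = 6.4 × 2.205 = 14.1120
points = 14.1120 × 35 × 0.67 / 9.8

33.7680 points


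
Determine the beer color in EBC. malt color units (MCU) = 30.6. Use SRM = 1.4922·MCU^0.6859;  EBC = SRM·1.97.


SRM = 1.4922·30.6^0.6859 = 15.5913
EBC = 15.5913·1.97

30.7149 EBC


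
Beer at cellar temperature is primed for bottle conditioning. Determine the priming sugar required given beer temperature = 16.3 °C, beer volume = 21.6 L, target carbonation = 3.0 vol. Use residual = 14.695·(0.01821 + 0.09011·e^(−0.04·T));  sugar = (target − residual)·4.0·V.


residual = 14.695·(0.01821 + 0.09011·e^(−0.04·16.3)) = 0.9575
sugar = (3.0 − 0.9575)·4.0·21.6

176.4728 g


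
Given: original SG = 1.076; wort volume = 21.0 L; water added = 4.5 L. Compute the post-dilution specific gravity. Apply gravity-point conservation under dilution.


SG_new = 1 + (SG_old − 1)·V_old/(V_old + V_water)
pts = (1.076 − 1)·1000·21.0/(21.0 + 4.5) = 62.5882
SG_new = 1 + 62.5882/1000

1.0626


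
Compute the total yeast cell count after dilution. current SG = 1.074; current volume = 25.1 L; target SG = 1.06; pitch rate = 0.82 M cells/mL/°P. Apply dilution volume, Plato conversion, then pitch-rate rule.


V_w = V·((SG_c−1)/(SG_t−1)−1);  °P = 259 − 259/SG_t;  cells = rate·(V+V_w)·°P
V_w = 25.1·((1.074−1)/(1.06−1)−1) = 5.8567
V_final = 25.1 + 5.8567 = 30.9567
°P = 259 − 259/1.06 = 14.6604
cells = 0.82·30.9567·14.6604

372.1459 billion cells


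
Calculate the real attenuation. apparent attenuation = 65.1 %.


RA = AA · 0.8192
RA = 65.1 · 0.8192

53.3299 %


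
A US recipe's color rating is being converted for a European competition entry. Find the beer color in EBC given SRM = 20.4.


EBC = SRM · 1.97
EBC = 20.4 · 1.97

40.1880 EBC


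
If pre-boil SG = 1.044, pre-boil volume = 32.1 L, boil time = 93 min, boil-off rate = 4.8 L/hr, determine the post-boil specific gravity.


V_post = V_pre − rate·(t/60);  SG_post = 1 + (SG_pre−1)·V_pre/V_post
V_post = 32.1 − 4.8·(93/60) = 24.6600
SG_post = 1 + (1.044 − 1)·32.1/24.6600

1.0573


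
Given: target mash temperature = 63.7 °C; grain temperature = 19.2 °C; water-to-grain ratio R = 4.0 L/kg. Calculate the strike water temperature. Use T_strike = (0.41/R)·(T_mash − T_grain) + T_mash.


T_strike = (0.41/4.0)·(63.7 − 19.2) + 63.7

68.2613 °C


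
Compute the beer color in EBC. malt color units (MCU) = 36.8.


SRM = 1.4922·MCU^0.6859;  EBC = SRM·1.97
SRM = 1.4922·36.8^0.6859 = 17.6947
EBC = 17.6947·1.97

34.8585 EBC


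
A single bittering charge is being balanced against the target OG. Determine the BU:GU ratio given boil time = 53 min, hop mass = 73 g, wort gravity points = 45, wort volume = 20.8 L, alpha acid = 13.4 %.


U = 1.65·0.000125^(GP/1000)·(1−e^(−0.04t))/4.15;  IBU = (α/100)·m·U·1000/V;  BU:GU = IBU/GP
U = 1.65·0.000125^(45/1000)·(1−e^(−0.04·53))/4.15 = 0.2335
IBU = (13.4/100)·73·0.2335·1000/20.8 = 109.8065
BU:GU = 109.8065/45

2.4401


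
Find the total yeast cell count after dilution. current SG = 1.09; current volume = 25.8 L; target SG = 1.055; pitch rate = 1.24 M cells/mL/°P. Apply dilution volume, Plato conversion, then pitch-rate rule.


V_w = V·((SG_c−1)/(SG_t−1)−1);  °P = 259 − 259/SG_t;  cells = rate·(V+V_w)·°P
V_w = 25.8·((1.09−1)/(1.055−1)−1) = 16.4182
V_final = 25.8 + 16.4182 = 42.2182
°P = 259 − 259/1.055 = 13.5024
cells = 1.24·42.2182·13.5024

706.8564 billion cells


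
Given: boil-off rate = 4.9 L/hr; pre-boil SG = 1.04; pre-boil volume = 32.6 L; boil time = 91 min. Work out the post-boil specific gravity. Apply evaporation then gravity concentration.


V_post = V_pre − rate·(t/60);  SG_post = 1 + (SG_pre−1)·V_pre/V_post
V_post = 32.6 − 4.9·(91/60) = 25.1683
SG_post = 1 + (1.04 − 1)·32.6/25.1683

1.0518


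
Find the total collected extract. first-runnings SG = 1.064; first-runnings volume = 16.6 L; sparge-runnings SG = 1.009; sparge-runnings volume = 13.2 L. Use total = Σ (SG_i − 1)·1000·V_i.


first = (1.064 − 1)·1000·16.6 = 1062.4000
sparge = (1.009 − 1)·1000·13.2 = 118.8000
total = 1062.4000 + 118.8000

1181.2000 gravity·L


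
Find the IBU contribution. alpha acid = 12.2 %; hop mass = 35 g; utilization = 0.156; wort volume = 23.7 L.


IBU = (α/100)·mass·U·1000 / V
IBU = (12.2/100)·35·0.156·1000 / 23.7

28.1063 IBU


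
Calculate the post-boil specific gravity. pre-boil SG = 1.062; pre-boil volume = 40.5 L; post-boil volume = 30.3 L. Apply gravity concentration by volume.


SG_post = 1 + (SG_pre − 1)·V_pre/V_post
pts_pre = (1.062 − 1)·1000 = 62.0000
pts_post = 62.0000·40.5/30.3 = 82.8713
SG_post = 1 + 82.8713/1000

1.0829


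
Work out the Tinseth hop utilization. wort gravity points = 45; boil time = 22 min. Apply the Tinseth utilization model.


U = 1.65·0.000125^(GP/1000) · (1 − e^(−0.04·t))/4.15
bigness = 1.65·0.000125^(45/1000) = 1.1011
boil_factor = (1 − e^(−0.04·22))/4.15 = 0.1410
U = 1.1011 · 0.1410

0.1553


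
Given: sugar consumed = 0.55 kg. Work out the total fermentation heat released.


Q = m_sugar · 590 kJ/kg
Q = 0.55 · 590

324.5000 kJ


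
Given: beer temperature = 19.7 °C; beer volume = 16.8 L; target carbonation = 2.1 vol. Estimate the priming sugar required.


residual = 14.695·(0.01821 + 0.09011·e^(−0.04·T));  sugar = (target − residual)·4.0·V
residual = 14.695·(0.01821 + 0.09011·e^(−0.04·19.7)) = 0.8698
sugar = (2.1 − 0.8698)·4.0·16.8

82.6718 g


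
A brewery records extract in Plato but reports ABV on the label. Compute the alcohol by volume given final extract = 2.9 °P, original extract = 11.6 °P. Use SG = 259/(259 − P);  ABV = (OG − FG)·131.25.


OG = 259/(259 − 11.6) = 1.0469
FG = 259/(259 − 2.9) = 1.0113
ABV = (1.0469 − 1.0113)·131.25

4.6678 % ABV


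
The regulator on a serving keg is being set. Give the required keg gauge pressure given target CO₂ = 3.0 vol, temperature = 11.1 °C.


psi = vols/(0.01821 + 0.09011·e^(−0.04·T)) − 14.695
psi = 3.0/(0.01821 + 0.09011·e^(−0.04·11.1)) − 14.695

24.7722 psi


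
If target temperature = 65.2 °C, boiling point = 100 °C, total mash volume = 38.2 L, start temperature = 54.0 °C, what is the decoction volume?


V_dec = V_total·(T_target − T_start)/(T_boil − T_start)
V_dec = 38.2·(65.2 − 54.0)/(100 − 54.0)

9.3009 L


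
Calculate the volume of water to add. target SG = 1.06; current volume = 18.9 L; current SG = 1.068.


V_water = V·((SG_curr − 1)/(SG_target − 1) − 1)
V_water = 18.9·((1.068 − 1)/(1.06 − 1) − 1)

2.5200 L


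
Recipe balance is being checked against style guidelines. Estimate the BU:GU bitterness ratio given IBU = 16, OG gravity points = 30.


BU:GU = IBU / OG_points
BU:GU = 16 / 30

0.5333


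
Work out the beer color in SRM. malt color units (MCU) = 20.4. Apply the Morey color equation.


SRM = 1.4922 · MCU^0.6859
SRM = 1.4922 · 20.4^0.6859

11.8060 SRM


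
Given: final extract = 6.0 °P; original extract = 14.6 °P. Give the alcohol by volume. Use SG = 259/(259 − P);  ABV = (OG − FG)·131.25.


OG = 259/(259 − 14.6) = 1.0597
FG = 259/(259 − 6.0) = 1.0237
ABV = (1.0597 − 1.0237)·131.25

4.7280 % ABV


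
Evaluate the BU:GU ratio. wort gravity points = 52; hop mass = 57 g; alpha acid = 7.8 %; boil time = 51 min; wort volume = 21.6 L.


U = 1.65·0.000125^(GP/1000)·(1−e^(−0.04t))/4.15;  IBU = (α/100)·m·U·1000/V;  BU:GU = IBU/GP
U = 1.65·0.000125^(52/1000)·(1−e^(−0.04·51))/4.15 = 0.2168
IBU = (7.8/100)·57·0.2168·1000/21.6 = 44.6165
BU:GU = 44.6165/52

0.8580


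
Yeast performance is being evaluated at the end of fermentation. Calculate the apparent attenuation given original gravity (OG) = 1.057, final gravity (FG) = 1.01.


AA = (OG − FG)/(OG − 1) · 100
AA = (1.057 − 1.01)/(1.057 − 1) · 100

82.4561 %


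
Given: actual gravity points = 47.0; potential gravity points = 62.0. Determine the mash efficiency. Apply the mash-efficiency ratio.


efficiency = actual / potential × 100
efficiency = 47.0 / 62.0 × 100

75.8065 %


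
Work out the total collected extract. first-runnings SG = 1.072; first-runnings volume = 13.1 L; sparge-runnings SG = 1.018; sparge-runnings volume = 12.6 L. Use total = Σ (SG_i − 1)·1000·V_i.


first = (1.072 − 1)·1000·13.1 = 943.2000
sparge = (1.018 − 1)·1000·12.6 = 226.8000
total = 943.2000 + 226.8000

1170.0000 gravity·L


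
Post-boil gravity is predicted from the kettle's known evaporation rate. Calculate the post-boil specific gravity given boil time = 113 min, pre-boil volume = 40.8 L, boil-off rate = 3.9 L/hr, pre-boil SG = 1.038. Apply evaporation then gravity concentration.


V_post = V_pre − rate·(t/60);  SG_post = 1 + (SG_pre−1)·V_pre/V_post
V_post = 40.8 − 3.9·(113/60) = 33.4550
SG_post = 1 + (1.038 − 1)·40.8/33.4550

1.0463


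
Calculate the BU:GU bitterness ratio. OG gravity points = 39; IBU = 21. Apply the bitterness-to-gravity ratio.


BU:GU = IBU / OG_points
BU:GU = 21 / 39

0.5385


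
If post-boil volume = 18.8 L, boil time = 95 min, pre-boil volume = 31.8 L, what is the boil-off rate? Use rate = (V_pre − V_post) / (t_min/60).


rate = (31.8 − 18.8) / (95/60)

8.2105 L/hr


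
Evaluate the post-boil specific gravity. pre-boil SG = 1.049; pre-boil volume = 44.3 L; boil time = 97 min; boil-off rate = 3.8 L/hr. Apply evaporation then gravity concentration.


V_post = V_pre − rate·(t/60);  SG_post = 1 + (SG_pre−1)·V_pre/V_post
V_post = 44.3 − 3.8·(97/60) = 38.1567
SG_post = 1 + (1.049 − 1)·44.3/38.1567

1.0569


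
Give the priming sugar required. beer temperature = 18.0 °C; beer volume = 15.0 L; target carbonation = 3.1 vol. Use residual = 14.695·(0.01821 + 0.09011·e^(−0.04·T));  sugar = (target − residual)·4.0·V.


residual = 14.695·(0.01821 + 0.09011·e^(−0.04·18.0)) = 0.9121
sugar = (3.1 − 0.9121)·4.0·15.0

131.2718 g


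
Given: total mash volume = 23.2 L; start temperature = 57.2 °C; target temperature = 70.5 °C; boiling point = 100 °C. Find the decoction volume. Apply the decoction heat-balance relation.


V_dec = V_total·(T_target − T_start)/(T_boil − T_start)
V_dec = 23.2·(70.5 − 57.2)/(100 − 57.2)

7.2093 L


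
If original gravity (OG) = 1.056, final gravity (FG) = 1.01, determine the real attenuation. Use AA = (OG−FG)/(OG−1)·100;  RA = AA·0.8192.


AA = (1.056 − 1.01)/(1.056 − 1)·100 = 82.1429
RA = 82.1429·0.8192

67.2914 %


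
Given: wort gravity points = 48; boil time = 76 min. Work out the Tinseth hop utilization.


U = 1.65·0.000125^(GP/1000) · (1 − e^(−0.04·t))/4.15
bigness = 1.65·0.000125^(48/1000) = 1.0719
boil_factor = (1 − e^(−0.04·76))/4.15 = 0.2294
U = 1.0719 · 0.2294

0.2459


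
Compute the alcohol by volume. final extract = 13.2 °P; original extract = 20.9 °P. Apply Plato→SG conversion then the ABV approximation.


SG = 259/(259 − P);  ABV = (OG − FG)·131.25
OG = 259/(259 − 20.9) = 1.0878
FG = 259/(259 − 13.2) = 1.0537
ABV = (1.0878 − 1.0537)·131.25

4.4725 % ABV


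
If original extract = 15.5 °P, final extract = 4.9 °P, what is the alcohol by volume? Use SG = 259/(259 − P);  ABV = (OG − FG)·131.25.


OG = 259/(259 − 15.5) = 1.0637
FG = 259/(259 − 4.9) = 1.0193
ABV = (1.0637 − 1.0193)·131.25

5.8237 % ABV


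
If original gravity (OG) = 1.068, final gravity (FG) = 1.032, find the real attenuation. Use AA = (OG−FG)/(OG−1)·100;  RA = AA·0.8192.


AA = (1.068 − 1.032)/(1.068 − 1)·100 = 52.9412
RA = 52.9412·0.8192

43.3694 %


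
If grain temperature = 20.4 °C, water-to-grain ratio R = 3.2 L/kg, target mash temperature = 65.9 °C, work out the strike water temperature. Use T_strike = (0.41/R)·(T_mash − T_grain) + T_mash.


T_strike = (0.41/3.2)·(65.9 − 20.4) + 65.9

71.7297 °C


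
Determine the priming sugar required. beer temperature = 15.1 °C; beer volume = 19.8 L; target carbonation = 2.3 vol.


residual = 14.695·(0.01821 + 0.09011·e^(−0.04·T));  sugar = (target − residual)·4.0·V
residual = 14.695·(0.01821 + 0.09011·e^(−0.04·15.1)) = 0.9914
sugar = (2.3 − 0.9914)·4.0·19.8

103.6401 g


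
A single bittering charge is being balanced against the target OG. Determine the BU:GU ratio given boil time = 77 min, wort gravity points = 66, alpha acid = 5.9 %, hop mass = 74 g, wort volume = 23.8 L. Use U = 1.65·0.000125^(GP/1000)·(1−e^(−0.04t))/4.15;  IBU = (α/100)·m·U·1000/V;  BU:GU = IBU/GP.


U = 1.65·0.000125^(66/1000)·(1−e^(−0.04·77))/4.15 = 0.2096
IBU = (5.9/100)·74·0.2096·1000/23.8 = 38.4508
BU:GU = 38.4508/66

0.5826


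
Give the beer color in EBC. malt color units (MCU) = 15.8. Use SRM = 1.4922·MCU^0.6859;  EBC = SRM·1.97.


SRM = 1.4922·15.8^0.6859 = 9.9080
EBC = 9.9080·1.97

19.5188 EBC


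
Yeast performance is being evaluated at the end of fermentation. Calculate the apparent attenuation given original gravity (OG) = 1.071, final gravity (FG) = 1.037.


AA = (OG − FG)/(OG − 1) · 100
AA = (1.071 − 1.037)/(1.071 − 1) · 100

47.8873 %


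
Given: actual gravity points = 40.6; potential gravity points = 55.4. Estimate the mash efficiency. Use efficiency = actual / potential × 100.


efficiency = 40.6 / 55.4 × 100

73.2852 %


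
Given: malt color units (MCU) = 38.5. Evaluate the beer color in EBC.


SRM = 1.4922·MCU^0.6859;  EBC = SRM·1.97
SRM = 1.4922·38.5^0.6859 = 18.2513
EBC = 18.2513·1.97

35.9551 EBC


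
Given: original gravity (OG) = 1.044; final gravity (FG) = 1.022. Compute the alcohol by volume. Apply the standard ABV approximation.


ABV = (OG − FG) · 131.25
ABV = (1.044 − 1.022) · 131.25

2.8875 % ABV


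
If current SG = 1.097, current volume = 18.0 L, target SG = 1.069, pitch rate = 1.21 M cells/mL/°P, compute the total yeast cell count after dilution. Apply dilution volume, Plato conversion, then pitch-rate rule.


V_w = V·((SG_c−1)/(SG_t−1)−1);  °P = 259 − 259/SG_t;  cells = rate·(V+V_w)·°P
V_w = 18.0·((1.097−1)/(1.069−1)−1) = 7.3043
V_final = 18.0 + 7.3043 = 25.3043
°P = 259 − 259/1.069 = 16.7175
cells = 1.21·25.3043·16.7175

511.8606 billion cells


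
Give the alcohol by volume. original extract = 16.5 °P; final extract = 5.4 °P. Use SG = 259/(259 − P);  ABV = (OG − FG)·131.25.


OG = 259/(259 − 16.5) = 1.0680
FG = 259/(259 − 5.4) = 1.0213
ABV = (1.0680 − 1.0213)·131.25

6.1357 % ABV


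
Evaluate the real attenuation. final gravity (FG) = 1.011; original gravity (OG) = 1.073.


AA = (OG−FG)/(OG−1)·100;  RA = AA·0.8192
AA = (1.073 − 1.011)/(1.073 − 1)·100 = 84.9315
RA = 84.9315·0.8192

69.5759 %


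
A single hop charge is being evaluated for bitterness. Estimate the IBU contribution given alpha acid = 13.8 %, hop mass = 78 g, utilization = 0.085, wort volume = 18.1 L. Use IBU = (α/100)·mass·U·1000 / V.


IBU = (13.8/100)·78·0.085·1000 / 18.1

50.5492 IBU


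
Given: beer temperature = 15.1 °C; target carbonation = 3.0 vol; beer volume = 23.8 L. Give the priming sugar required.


residual = 14.695·(0.01821 + 0.09011·e^(−0.04·T));  sugar = (target − residual)·4.0·V
residual = 14.695·(0.01821 + 0.09011·e^(−0.04·15.1)) = 0.9914
sugar = (3.0 − 0.9914)·4.0·23.8

191.2175 g


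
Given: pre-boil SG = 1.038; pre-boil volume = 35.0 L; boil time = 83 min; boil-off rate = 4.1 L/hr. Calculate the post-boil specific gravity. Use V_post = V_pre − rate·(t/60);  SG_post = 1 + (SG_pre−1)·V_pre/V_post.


V_post = 35.0 − 4.1·(83/60) = 29.3283
SG_post = 1 + (1.038 − 1)·35.0/29.3283

1.0453


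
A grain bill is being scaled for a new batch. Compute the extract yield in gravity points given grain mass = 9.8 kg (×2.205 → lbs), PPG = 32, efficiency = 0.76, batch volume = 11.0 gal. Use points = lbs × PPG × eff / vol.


lbs = 9.8 × 2.205 = 21.6090
points = 21.6090 × 32 × 0.76 / 11.0

47.7755 points


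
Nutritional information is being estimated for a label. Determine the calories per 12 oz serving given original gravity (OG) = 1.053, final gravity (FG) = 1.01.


ABW = (OG−FG)·131.25·0.79/FG;  °P = 259 − 259/SG (for OG→OE and FG→AE);  RE = 0.1808·OE + 0.8192·AE;  Cal = (6.9·ABW + 4·(RE−0.1))·FG·3.55
ABW = (1.053 − 1.01)·131.25·0.79/1.01 = 4.4144
OE = 259 − 259/1.053 = 13.0361 °P
AE = 259 − 259/1.01 = 2.5644 °P
RE = 0.1808·13.0361 + 0.8192·2.5644 = 4.4576 °P
Cal = (6.9·4.4144 + 4·(4.4576−0.1))·1.01·3.55

171.7098 kcal


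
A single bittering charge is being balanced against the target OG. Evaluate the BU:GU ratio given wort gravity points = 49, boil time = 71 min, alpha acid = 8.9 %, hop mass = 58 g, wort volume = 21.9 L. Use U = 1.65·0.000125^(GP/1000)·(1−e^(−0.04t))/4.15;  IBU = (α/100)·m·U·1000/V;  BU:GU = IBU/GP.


U = 1.65·0.000125^(49/1000)·(1−e^(−0.04·71))/4.15 = 0.2410
IBU = (8.9/100)·58·0.2410·1000/21.9 = 56.8084
BU:GU = 56.8084/49

1.1594


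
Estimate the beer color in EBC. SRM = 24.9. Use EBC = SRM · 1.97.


EBC = 24.9 · 1.97

49.0530 EBC


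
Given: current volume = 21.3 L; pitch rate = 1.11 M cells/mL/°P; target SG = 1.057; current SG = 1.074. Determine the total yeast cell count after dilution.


V_w = V·((SG_c−1)/(SG_t−1)−1);  °P = 259 − 259/SG_t;  cells = rate·(V+V_w)·°P
V_w = 21.3·((1.074−1)/(1.057−1)−1) = 6.3526
V_final = 21.3 + 6.3526 = 27.6526
°P = 259 − 259/1.057 = 13.9669
cells = 1.11·27.6526·13.9669

428.7055 billion cells


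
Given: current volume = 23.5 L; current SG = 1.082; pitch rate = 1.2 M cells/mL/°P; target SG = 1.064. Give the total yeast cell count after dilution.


V_w = V·((SG_c−1)/(SG_t−1)−1);  °P = 259 − 259/SG_t;  cells = rate·(V+V_w)·°P
V_w = 23.5·((1.082−1)/(1.064−1)−1) = 6.6094
V_final = 23.5 + 6.6094 = 30.1094
°P = 259 − 259/1.064 = 15.5789
cells = 1.2·30.1094·15.5789

562.8868 billion cells


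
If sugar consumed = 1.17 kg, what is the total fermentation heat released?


Q = m_sugar · 590 kJ/kg
Q = 1.17 · 590

690.3000 kJ


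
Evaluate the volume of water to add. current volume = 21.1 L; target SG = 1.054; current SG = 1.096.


V_water = V·((SG_curr − 1)/(SG_target − 1) − 1)
V_water = 21.1·((1.096 − 1)/(1.054 − 1) − 1)

16.4111 L


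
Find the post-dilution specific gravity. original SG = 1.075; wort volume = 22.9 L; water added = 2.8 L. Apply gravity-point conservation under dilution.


SG_new = 1 + (SG_old − 1)·V_old/(V_old + V_water)
pts = (1.075 − 1)·1000·22.9/(22.9 + 2.8) = 66.8288
SG_new = 1 + 66.8288/1000

1.0668


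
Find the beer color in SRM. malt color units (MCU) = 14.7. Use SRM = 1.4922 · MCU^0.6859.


SRM = 1.4922 · 14.7^0.6859

9.4295 SRM


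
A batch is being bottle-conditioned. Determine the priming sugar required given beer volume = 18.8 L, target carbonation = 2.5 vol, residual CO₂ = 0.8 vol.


sugar = (target − residual)·4.0·V
sugar = (2.5 − 0.8)·4.0·18.8

127.8400 g


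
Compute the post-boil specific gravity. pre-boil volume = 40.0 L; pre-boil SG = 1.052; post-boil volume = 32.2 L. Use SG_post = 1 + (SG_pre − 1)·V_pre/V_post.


pts_pre = (1.052 − 1)·1000 = 52.0000
pts_post = 52.0000·40.0/32.2 = 64.5963
SG_post = 1 + 64.5963/1000

1.0646


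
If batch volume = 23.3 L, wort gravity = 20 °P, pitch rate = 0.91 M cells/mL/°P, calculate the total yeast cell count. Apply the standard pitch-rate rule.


cells (billions) = rate · V_L · °P
cells = 0.91 · 23.3 · 20

424.0600 billion cells


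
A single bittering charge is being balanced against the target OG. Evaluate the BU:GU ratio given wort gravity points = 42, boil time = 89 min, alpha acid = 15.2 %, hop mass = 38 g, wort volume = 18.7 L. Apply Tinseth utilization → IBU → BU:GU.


U = 1.65·0.000125^(GP/1000)·(1−e^(−0.04t))/4.15;  IBU = (α/100)·m·U·1000/V;  BU:GU = IBU/GP
U = 1.65·0.000125^(42/1000)·(1−e^(−0.04·89))/4.15 = 0.2648
IBU = (15.2/100)·38·0.2648·1000/18.7 = 81.8016
BU:GU = 81.8016/42

1.9477


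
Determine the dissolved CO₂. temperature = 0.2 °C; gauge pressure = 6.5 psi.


vols = (P + 14.695)·(0.01821 + 0.09011·e^(−0.04·T))
vols = (6.5 + 14.695)·(0.01821 + 0.09011·e^(−0.04·0.2))

2.2806 volumes
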